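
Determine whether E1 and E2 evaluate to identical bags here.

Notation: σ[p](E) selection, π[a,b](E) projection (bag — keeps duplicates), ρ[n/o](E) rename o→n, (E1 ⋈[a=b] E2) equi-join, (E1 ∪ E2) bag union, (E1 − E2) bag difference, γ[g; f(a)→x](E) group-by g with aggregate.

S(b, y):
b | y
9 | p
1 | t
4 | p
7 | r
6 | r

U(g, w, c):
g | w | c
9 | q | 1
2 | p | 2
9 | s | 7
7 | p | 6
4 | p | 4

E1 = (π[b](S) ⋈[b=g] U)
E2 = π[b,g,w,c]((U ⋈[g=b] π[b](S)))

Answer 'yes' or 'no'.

E1 row counts bottom-up:
  S → 5
  π[b](S) → 5
  U → 5
  (π[b](S) ⋈[b=g] U) → 4
E2 row counts bottom-up:
  U → 5
  S → 5
  π[b](S) → 5
  (U ⋈[g=b] π[b](S)) → 4
  π[b,g,w,c]((U ⋈[g=b] π[b](S))) → 4

E1 and E2 produce the same multiset:
b | g | w | c
4 | 4 | p | 4
7 | 7 | p | 6
9 | 9 | q | 1
9 | 9 | s | 7

yes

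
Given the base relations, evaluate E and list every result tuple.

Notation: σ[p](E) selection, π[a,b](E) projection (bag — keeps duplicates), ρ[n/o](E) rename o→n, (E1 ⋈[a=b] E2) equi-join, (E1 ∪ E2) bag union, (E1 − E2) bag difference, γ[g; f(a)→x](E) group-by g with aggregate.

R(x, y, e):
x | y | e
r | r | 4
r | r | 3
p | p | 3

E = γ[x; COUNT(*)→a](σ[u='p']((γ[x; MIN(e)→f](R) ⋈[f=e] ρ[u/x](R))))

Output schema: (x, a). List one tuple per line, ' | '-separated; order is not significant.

Per-node cardinality:
  R → 3
  γ[x; MIN(e)→f](R) → 2
  R → 3
  ρ[u/x](R) → 3
  (γ[x; MIN(e)→f](R) ⋈[f=e] ρ[u/x](R)) → 4
  σ[u='p']((γ[x; MIN(e)→f](R) ⋈[f=e] ρ[u/x](R))) → 2
  γ[x; COUNT(*)→a](σ[u='p']((γ[x; MIN(e)→f](R) ⋈[f=e] ρ[u/x](R)))) → 2

== RESULT ==
x | a
p | 1
r | 1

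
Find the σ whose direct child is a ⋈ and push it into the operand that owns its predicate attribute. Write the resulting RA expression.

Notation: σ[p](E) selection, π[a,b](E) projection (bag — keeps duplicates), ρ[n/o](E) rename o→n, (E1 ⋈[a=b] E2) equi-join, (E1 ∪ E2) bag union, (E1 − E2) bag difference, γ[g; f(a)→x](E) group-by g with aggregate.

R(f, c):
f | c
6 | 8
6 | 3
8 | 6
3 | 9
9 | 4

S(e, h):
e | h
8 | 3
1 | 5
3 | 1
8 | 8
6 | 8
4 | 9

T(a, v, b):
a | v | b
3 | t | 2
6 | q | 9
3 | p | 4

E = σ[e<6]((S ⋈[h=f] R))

σ filters on e, owned by the left side.
E' = (σ[e<6](S) ⋈[h=f] R)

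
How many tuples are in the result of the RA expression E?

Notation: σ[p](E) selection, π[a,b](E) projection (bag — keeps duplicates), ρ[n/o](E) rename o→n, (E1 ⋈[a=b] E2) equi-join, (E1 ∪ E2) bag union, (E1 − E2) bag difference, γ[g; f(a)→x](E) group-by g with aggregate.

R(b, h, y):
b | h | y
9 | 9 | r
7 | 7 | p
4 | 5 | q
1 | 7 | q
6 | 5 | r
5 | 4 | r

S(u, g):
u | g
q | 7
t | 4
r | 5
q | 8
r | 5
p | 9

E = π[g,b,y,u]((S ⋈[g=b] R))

Stepwise |·|:
  S → 6
  R → 6
  (S ⋈[g=b] R) → 5
  π[g,b,y,u]((S ⋈[g=b] R)) → 5

|E| = 5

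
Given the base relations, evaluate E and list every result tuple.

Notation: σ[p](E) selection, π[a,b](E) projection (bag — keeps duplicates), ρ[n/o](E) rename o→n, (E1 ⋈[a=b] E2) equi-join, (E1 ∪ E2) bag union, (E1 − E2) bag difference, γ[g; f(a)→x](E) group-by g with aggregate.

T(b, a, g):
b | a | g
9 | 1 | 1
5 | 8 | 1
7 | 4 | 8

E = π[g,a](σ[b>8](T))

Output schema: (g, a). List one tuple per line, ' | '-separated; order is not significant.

Stepwise |·|:
  T → 3
  σ[b>8](T) → 1
  π[g,a](σ[b>8](T)) → 1

== RESULT ==
g | a
1 | 1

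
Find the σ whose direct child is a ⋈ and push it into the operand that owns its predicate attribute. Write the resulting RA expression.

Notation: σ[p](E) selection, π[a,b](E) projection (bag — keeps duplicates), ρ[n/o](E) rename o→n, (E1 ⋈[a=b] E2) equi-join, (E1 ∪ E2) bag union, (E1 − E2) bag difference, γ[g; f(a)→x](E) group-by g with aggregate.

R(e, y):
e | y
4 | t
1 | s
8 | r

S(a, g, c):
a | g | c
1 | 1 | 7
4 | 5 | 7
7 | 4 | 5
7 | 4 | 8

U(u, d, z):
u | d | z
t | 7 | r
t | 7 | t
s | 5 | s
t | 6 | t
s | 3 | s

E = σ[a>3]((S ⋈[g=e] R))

σ filters on a, owned by the left side.
E' = (σ[a>3](S) ⋈[g=e] R)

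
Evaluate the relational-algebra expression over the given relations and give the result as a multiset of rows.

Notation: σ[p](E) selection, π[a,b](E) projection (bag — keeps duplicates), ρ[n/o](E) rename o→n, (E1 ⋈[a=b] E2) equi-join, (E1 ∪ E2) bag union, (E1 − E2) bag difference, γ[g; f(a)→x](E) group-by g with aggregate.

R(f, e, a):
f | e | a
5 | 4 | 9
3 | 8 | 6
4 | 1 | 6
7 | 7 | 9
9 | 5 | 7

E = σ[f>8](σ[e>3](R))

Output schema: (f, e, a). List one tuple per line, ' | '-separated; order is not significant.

Per-node cardinality:
  R → 5
  σ[e>3](R) → 4
  σ[f>8](σ[e>3](R)) → 1

== RESULT ==
f | e | a
9 | 5 | 7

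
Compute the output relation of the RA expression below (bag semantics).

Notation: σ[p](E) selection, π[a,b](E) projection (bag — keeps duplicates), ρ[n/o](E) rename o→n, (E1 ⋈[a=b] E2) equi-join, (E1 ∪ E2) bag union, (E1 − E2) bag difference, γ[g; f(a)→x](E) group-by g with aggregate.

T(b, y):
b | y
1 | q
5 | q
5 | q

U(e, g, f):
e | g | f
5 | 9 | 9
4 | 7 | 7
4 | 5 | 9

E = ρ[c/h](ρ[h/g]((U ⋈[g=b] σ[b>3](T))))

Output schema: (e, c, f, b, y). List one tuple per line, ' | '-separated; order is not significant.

Stepwise |·|:
  U → 3
  T → 3
  σ[b>3](T) → 2
  (U ⋈[g=b] σ[b>3](T)) → 2
  ρ[h/g]((U ⋈[g=b] σ[b>3](T))) → 2
  ρ[c/h](ρ[h/g]((U ⋈[g=b] σ[b>3](T)))) → 2

== RESULT ==
e | c | f | b | y
4 | 5 | 9 | 5 | q
4 | 5 | 9 | 5 | q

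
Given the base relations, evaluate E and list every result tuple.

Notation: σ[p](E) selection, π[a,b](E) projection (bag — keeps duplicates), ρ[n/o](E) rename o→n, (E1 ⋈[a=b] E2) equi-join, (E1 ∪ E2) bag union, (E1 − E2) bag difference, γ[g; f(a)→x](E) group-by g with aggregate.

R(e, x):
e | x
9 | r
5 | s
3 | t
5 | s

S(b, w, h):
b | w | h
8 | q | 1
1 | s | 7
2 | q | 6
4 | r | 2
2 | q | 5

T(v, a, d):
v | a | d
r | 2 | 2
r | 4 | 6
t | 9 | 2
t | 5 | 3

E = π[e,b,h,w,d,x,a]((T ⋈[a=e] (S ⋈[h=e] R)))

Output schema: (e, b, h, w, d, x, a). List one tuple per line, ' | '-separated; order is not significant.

Subexpression sizes:
  T → 4
  S → 5
  R → 4
  (S ⋈[h=e] R) → 2
  (T ⋈[a=e] (S ⋈[h=e] R)) → 2
  π[e,b,h,w,d,x,a]((T ⋈[a=e] (S ⋈[h=e] R))) → 2

== RESULT ==
e | b | h | w | d | x | a
5 | 2 | 5 | q | 3 | s | 5
5 | 2 | 5 | q | 3 | s | 5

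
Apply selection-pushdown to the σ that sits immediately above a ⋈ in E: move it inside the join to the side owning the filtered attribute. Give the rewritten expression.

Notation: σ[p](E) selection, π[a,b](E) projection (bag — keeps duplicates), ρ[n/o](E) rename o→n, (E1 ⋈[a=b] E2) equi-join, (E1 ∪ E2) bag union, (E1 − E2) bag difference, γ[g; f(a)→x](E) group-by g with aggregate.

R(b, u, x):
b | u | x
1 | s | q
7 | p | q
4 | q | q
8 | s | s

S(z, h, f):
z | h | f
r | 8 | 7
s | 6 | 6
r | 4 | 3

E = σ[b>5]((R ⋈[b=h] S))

σ filters on b, owned by the left side.
E' = (σ[b>5](R) ⋈[b=h] S)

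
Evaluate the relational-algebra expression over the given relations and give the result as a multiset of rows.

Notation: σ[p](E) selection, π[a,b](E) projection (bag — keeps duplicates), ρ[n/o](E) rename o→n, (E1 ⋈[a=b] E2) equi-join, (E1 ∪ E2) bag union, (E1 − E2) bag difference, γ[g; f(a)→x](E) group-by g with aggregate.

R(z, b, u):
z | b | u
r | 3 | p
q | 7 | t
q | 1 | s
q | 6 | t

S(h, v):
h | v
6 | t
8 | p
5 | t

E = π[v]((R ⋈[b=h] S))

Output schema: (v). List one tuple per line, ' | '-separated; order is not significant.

Row counts bottom-up:
  R → 4
  S → 3
  (R ⋈[b=h] S) → 1
  π[v]((R ⋈[b=h] S)) → 1

== RESULT ==
v
t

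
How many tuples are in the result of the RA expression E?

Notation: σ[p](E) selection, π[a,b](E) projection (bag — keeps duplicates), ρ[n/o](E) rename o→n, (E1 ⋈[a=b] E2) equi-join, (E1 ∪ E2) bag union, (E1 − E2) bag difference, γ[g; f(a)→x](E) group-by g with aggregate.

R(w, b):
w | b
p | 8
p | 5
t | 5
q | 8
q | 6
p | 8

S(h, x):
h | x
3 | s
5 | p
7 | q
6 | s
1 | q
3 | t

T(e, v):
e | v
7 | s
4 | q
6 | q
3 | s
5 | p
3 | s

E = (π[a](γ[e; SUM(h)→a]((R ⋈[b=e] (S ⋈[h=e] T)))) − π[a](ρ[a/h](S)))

Row counts bottom-up:
  R → 6
  S → 6
  T → 6
  (S ⋈[h=e] T) → 7
  (R ⋈[b=e] (S ⋈[h=e] T)) → 3
  γ[e; SUM(h)→a]((R ⋈[b=e] (S ⋈[h=e] T))) → 2
  π[a](γ[e; SUM(h)→a]((R ⋈[b=e] (S ⋈[h=e] T)))) → 2
  S → 6
  ρ[a/h](S) → 6
  π[a](ρ[a/h](S)) → 6
  (π[a](γ[e; SUM(h)→a]((R ⋈[b=e] (S ⋈[h=e] T)))) − π[a](ρ[a/h](S))) → 1

|E| = 1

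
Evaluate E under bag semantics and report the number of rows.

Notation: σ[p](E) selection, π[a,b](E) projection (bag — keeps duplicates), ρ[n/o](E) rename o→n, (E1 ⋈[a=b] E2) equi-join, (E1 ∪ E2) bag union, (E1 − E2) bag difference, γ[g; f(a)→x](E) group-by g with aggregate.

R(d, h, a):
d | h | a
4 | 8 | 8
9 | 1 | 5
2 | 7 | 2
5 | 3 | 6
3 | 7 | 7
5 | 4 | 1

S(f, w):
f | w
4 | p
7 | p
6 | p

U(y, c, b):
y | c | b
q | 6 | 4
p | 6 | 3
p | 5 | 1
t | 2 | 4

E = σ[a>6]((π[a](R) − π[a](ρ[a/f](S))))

Per-node cardinality:
  R → 6
  π[a](R) → 6
  S → 3
  ρ[a/f](S) → 3
  π[a](ρ[a/f](S)) → 3
  (π[a](R) − π[a](ρ[a/f](S))) → 4
  σ[a>6]((π[a](R) − π[a](ρ[a/f](S)))) → 1

|E| = 1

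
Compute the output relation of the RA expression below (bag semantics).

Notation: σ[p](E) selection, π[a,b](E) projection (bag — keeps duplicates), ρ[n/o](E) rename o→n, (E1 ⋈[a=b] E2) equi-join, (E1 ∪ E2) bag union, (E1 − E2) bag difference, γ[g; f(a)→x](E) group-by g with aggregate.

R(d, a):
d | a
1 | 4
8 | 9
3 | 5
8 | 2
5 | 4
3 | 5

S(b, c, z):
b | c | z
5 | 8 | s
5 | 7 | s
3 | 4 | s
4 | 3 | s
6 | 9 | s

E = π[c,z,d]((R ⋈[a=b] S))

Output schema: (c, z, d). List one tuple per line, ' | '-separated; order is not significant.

Subexpression sizes:
  R → 6
  S → 5
  (R ⋈[a=b] S) → 6
  π[c,z,d]((R ⋈[a=b] S)) → 6

== RESULT ==
c | z | d
3 | s | 1
3 | s | 5
7 | s | 3
7 | s | 3
8 | s | 3
8 | s | 3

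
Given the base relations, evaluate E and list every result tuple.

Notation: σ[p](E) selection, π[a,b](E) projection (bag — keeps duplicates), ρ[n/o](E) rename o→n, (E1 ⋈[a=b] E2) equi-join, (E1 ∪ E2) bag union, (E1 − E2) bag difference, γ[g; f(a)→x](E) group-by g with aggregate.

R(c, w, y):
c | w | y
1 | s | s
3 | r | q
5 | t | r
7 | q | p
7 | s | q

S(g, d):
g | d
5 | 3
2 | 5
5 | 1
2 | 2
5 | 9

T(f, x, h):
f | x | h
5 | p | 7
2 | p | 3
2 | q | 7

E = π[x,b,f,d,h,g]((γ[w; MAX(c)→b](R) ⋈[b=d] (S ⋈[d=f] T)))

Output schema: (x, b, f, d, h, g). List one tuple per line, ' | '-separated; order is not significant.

Subexpression sizes:
  R → 5
  γ[w; MAX(c)→b](R) → 4
  S → 5
  T → 3
  (S ⋈[d=f] T) → 3
  (γ[w; MAX(c)→b](R) ⋈[b=d] (S ⋈[d=f] T)) → 1
  π[x,b,f,d,h,g]((γ[w; MAX(c)→b](R) ⋈[b=d] (S ⋈[d=f] T))) → 1

== RESULT ==
x | b | f | d | h | g
p | 5 | 5 | 5 | 7 | 2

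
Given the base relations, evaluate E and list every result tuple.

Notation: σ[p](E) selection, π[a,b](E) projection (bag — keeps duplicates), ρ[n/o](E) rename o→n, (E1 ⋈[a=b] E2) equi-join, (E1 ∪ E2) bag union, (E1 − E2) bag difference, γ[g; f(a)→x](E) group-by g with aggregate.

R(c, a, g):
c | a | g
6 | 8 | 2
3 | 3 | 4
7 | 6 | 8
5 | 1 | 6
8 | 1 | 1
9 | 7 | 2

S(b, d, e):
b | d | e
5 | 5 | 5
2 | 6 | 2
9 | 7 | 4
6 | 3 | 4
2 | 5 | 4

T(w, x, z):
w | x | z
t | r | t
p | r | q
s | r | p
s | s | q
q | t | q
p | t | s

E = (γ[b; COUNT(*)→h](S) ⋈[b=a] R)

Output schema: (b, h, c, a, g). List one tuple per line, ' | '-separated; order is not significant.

Stepwise |·|:
  S → 5
  γ[b; COUNT(*)→h](S) → 4
  R → 6
  (γ[b; COUNT(*)→h](S) ⋈[b=a] R) → 1

== RESULT ==
b | h | c | a | g
6 | 1 | 7 | 6 | 8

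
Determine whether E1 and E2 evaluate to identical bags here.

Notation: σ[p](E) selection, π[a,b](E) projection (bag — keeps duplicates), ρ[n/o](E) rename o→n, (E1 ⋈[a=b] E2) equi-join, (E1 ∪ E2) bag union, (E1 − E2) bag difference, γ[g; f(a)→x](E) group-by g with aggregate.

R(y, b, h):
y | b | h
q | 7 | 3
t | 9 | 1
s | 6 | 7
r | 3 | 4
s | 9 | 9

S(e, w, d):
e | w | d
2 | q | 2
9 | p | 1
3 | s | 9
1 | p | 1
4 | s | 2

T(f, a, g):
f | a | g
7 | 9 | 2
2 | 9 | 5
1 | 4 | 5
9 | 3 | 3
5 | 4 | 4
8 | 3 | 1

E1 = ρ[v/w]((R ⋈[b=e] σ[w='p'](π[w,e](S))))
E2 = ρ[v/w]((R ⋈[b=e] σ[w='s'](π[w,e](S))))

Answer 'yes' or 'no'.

E1 stepwise |·|:
  R → 5
  S → 5
  π[w,e](S) → 5
  σ[w='p'](π[w,e](S)) → 2
  (R ⋈[b=e] σ[w='p'](π[w,e](S))) → 2
  ρ[v/w]((R ⋈[b=e] σ[w='p'](π[w,e](S)))) → 2
E2 stepwise |·|:
  R → 5
  S → 5
  π[w,e](S) → 5
  σ[w='s'](π[w,e](S)) → 2
  (R ⋈[b=e] σ[w='s'](π[w,e](S))) → 1
  ρ[v/w]((R ⋈[b=e] σ[w='s'](π[w,e](S)))) → 1

E1 result:
y | b | h | v | e
s | 9 | 9 | p | 9
t | 9 | 1 | p | 9
E2 result:
y | b | h | v | e
r | 3 | 4 | s | 3
Witness: ('t', 9, 1, 'p', 9) appears 1× in E1 but 0× in E2.

no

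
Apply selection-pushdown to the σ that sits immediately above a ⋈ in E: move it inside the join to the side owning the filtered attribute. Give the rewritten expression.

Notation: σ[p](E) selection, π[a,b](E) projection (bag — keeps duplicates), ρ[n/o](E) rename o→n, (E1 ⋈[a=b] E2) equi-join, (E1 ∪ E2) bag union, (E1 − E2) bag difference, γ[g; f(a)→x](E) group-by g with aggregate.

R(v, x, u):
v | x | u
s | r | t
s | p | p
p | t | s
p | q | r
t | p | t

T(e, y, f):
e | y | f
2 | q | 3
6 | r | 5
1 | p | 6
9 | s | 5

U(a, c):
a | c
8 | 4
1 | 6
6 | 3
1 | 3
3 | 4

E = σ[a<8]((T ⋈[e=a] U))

σ filters on a, owned by the right side.
E' = (T ⋈[e=a] σ[a<8](U))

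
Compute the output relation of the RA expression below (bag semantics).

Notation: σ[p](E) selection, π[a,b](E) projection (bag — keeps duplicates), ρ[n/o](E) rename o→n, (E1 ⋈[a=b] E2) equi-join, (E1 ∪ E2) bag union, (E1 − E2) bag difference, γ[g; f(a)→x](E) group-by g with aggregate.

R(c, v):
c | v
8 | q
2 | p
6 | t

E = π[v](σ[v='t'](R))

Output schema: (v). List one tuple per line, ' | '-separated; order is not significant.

Stepwise |·|:
  R → 3
  σ[v='t'](R) → 1
  π[v](σ[v='t'](R)) → 1

== RESULT ==
v
t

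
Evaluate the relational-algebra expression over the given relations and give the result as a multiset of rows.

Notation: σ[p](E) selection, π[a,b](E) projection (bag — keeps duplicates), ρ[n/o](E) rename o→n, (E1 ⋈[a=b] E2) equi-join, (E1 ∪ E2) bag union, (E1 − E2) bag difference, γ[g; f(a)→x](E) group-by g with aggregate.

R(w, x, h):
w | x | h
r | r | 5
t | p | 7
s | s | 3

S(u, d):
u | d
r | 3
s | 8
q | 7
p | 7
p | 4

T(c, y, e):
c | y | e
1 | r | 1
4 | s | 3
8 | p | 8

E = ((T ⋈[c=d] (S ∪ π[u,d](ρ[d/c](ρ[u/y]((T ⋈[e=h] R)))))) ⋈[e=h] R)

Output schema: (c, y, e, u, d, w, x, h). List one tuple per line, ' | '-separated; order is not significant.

Subexpression sizes:
  T → 3
  S → 5
  T → 3
  R → 3
  (T ⋈[e=h] R) → 1
  ρ[u/y]((T ⋈[e=h] R)) → 1
  ρ[d/c](ρ[u/y]((T ⋈[e=h] R))) → 1
  π[u,d](ρ[d/c](ρ[u/y]((T ⋈[e=h] R)))) → 1
  (S ∪ π[u,d](ρ[d/c](ρ[u/y]((T ⋈[e=h] R))))) → 6
  (T ⋈[c=d] (S ∪ π[u,d](ρ[d/c](ρ[u/y]((T ⋈[e=h] R)))))) → 3
  R → 3
  ((T ⋈[c=d] (S ∪ π[u,d](ρ[d/c](ρ[u/y]((T ⋈[e=h] R)))))) ⋈[e=h] R) → 2

== RESULT ==
c | y | e | u | d | w | x | h
4 | s | 3 | p | 4 | s | s | 3
4 | s | 3 | s | 4 | s | s | 3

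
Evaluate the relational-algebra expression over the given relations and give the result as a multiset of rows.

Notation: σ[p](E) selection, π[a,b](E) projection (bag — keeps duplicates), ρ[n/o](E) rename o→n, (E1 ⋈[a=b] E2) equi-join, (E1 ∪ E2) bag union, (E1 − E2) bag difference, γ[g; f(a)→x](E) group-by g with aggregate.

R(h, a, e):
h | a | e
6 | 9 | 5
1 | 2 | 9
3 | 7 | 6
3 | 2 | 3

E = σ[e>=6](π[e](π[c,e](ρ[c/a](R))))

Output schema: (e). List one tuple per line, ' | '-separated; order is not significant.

Stepwise |·|:
  R → 4
  ρ[c/a](R) → 4
  π[c,e](ρ[c/a](R)) → 4
  π[e](π[c,e](ρ[c/a](R))) → 4
  σ[e>=6](π[e](π[c,e](ρ[c/a](R)))) → 2

== RESULT ==
e
6
9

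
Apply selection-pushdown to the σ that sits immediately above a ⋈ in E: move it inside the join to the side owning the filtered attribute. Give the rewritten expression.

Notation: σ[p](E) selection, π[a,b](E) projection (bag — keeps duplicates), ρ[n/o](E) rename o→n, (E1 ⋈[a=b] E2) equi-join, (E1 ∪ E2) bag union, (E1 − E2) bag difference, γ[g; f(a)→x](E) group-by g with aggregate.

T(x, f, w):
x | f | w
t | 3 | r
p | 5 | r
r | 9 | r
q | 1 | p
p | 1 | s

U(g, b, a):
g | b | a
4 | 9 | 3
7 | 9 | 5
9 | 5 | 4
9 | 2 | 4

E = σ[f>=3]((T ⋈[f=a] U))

σ filters on f, owned by the left side.
E' = (σ[f>=3](T) ⋈[f=a] U)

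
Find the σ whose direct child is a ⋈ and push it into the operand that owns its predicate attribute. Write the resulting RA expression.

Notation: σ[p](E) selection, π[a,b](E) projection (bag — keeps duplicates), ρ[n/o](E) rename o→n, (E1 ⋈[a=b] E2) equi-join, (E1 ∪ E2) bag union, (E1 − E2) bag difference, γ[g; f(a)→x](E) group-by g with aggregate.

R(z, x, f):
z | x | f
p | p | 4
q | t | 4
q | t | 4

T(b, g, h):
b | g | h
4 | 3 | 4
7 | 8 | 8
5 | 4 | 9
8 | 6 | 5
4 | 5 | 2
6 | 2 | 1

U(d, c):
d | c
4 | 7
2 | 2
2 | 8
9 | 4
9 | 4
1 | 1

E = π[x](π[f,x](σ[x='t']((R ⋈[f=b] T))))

σ filters on x, owned by the left side.
E' = π[x](π[f,x]((σ[x='t'](R) ⋈[f=b] T)))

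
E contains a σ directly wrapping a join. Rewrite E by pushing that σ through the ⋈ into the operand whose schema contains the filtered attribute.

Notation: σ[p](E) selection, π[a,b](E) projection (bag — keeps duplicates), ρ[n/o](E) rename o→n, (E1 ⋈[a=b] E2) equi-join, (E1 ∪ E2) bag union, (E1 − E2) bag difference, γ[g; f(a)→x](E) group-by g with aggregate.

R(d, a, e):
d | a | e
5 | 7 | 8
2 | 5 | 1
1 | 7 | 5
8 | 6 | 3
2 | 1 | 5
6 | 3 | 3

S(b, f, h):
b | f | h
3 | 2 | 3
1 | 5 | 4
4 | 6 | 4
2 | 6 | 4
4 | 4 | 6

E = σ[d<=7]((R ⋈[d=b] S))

σ filters on d, owned by the left side.
E' = (σ[d<=7](R) ⋈[d=b] S)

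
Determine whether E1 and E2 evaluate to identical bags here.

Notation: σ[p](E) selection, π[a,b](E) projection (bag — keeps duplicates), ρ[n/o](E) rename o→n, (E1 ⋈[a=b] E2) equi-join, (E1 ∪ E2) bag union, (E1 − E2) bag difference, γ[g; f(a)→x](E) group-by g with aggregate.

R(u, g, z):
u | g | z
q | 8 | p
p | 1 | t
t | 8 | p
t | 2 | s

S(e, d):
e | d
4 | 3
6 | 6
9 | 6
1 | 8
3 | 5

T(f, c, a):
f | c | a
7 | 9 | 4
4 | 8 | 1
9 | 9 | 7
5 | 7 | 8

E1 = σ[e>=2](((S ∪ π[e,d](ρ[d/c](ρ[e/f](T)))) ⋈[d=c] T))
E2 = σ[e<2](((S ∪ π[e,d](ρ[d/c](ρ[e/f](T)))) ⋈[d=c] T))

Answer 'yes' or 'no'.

E1 per-node cardinality:
  S → 5
  T → 4
  ρ[e/f](T) → 4
  ρ[d/c](ρ[e/f](T)) → 4
  π[e,d](ρ[d/c](ρ[e/f](T))) → 4
  (S ∪ π[e,d](ρ[d/c](ρ[e/f](T)))) → 9
  T → 4
  ((S ∪ π[e,d](ρ[d/c](ρ[e/f](T)))) ⋈[d=c] T) → 7
  σ[e>=2](((S ∪ π[e,d](ρ[d/c](ρ[e/f](T)))) ⋈[d=c] T)) → 6
E2 per-node cardinality:
  S → 5
  T → 4
  ρ[e/f](T) → 4
  ρ[d/c](ρ[e/f](T)) → 4
  π[e,d](ρ[d/c](ρ[e/f](T))) → 4
  (S ∪ π[e,d](ρ[d/c](ρ[e/f](T)))) → 9
  T → 4
  ((S ∪ π[e,d](ρ[d/c](ρ[e/f](T)))) ⋈[d=c] T) → 7
  σ[e<2](((S ∪ π[e,d](ρ[d/c](ρ[e/f](T)))) ⋈[d=c] T)) → 1

E1 result:
e | d | f | c | a
4 | 8 | 4 | 8 | 1
5 | 7 | 5 | 7 | 8
7 | 9 | 7 | 9 | 4
7 | 9 | 9 | 9 | 7
9 | 9 | 7 | 9 | 4
9 | 9 | 9 | 9 | 7
E2 result:
e | d | f | c | a
1 | 8 | 4 | 8 | 1
Witness: (9, 9, 7, 9, 4) appears 1× in E1 but 0× in E2.

no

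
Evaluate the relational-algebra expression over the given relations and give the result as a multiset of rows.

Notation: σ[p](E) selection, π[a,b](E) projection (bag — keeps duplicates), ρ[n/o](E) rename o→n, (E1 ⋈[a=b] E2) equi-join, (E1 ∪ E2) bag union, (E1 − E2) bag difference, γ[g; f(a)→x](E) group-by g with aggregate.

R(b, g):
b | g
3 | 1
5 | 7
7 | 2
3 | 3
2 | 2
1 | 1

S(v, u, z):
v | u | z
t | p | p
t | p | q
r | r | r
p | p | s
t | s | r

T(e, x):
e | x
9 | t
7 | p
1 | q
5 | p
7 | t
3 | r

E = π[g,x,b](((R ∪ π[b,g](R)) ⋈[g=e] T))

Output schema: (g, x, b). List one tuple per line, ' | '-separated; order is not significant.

Stepwise |·|:
  R → 6
  R → 6
  π[b,g](R) → 6
  (R ∪ π[b,g](R)) → 12
  T → 6
  ((R ∪ π[b,g](R)) ⋈[g=e] T) → 10
  π[g,x,b](((R ∪ π[b,g](R)) ⋈[g=e] T)) → 10

== RESULT ==
g | x | b
1 | q | 1
1 | q | 1
1 | q | 3
1 | q | 3
3 | r | 3
3 | r | 3
7 | p | 5
7 | p | 5
7 | t | 5
7 | t | 5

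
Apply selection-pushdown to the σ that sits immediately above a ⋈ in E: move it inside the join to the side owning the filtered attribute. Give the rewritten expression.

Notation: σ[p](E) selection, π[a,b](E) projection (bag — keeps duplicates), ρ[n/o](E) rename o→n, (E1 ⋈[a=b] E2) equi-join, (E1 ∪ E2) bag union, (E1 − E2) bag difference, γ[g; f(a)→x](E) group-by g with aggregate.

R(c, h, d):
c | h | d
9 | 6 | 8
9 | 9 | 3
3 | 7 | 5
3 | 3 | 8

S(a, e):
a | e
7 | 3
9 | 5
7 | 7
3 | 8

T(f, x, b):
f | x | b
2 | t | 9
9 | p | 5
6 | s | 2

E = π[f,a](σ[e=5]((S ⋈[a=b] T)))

σ filters on e, owned by the left side.
E' = π[f,a]((σ[e=5](S) ⋈[a=b] T))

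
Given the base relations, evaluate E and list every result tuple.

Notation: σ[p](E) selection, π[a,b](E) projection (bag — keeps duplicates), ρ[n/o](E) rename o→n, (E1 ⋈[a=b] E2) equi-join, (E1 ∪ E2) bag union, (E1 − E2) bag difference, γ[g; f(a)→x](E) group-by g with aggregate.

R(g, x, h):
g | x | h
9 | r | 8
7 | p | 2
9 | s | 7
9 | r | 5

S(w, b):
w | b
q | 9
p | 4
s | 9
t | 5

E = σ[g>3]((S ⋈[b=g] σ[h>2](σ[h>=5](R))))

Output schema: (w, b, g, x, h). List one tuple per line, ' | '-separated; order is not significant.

Row counts bottom-up:
  S → 4
  R → 4
  σ[h>=5](R) → 3
  σ[h>2](σ[h>=5](R)) → 3
  (S ⋈[b=g] σ[h>2](σ[h>=5](R))) → 6
  σ[g>3]((S ⋈[b=g] σ[h>2](σ[h>=5](R)))) → 6

== RESULT ==
w | b | g | x | h
q | 9 | 9 | r | 5
q | 9 | 9 | r | 8
q | 9 | 9 | s | 7
s | 9 | 9 | r | 5
s | 9 | 9 | r | 8
s | 9 | 9 | s | 7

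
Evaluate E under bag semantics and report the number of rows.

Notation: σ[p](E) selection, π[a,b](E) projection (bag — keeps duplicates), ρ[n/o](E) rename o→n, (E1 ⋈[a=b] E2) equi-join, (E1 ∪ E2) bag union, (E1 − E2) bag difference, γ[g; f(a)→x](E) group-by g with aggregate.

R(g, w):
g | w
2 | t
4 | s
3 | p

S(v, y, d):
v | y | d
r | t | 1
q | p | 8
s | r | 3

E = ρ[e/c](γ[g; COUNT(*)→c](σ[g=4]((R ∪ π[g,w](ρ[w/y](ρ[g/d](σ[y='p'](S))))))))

Subexpression sizes:
  R → 3
  S → 3
  σ[y='p'](S) → 1
  ρ[g/d](σ[y='p'](S)) → 1
  ρ[w/y](ρ[g/d](σ[y='p'](S))) → 1
  π[g,w](ρ[w/y](ρ[g/d](σ[y='p'](S)))) → 1
  (R ∪ π[g,w](ρ[w/y](ρ[g/d](σ[y='p'](S))))) → 4
  σ[g=4]((R ∪ π[g,w](ρ[w/y](ρ[g/d](σ[y='p'](S)))))) → 1
  γ[g; COUNT(*)→c](σ[g=4]((R ∪ π[g,w](ρ[w/y](ρ[g/d](σ[y='p'](S))))))) → 1
  ρ[e/c](γ[g; COUNT(*)→c](σ[g=4]((R ∪ π[g,w](ρ[w/y](ρ[g/d](σ[y='p'](S)))))))) → 1

|E| = 1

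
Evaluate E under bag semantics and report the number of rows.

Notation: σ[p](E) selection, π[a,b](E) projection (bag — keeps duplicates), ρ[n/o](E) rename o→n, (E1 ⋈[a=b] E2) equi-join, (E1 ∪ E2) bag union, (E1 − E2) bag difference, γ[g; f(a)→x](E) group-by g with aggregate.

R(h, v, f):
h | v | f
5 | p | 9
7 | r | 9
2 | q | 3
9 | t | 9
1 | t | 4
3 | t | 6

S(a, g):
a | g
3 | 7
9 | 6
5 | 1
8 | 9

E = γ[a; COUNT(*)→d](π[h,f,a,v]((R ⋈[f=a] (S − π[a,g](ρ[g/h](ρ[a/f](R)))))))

Row counts bottom-up:
  R → 6
  S → 4
  R → 6
  ρ[a/f](R) → 6
  ρ[g/h](ρ[a/f](R)) → 6
  π[a,g](ρ[g/h](ρ[a/f](R))) → 6
  (S − π[a,g](ρ[g/h](ρ[a/f](R)))) → 4
  (R ⋈[f=a] (S − π[a,g](ρ[g/h](ρ[a/f](R))))) → 4
  π[h,f,a,v]((R ⋈[f=a] (S − π[a,g](ρ[g/h](ρ[a/f](R)))))) → 4
  γ[a; COUNT(*)→d](π[h,f,a,v]((R ⋈[f=a] (S − π[a,g](ρ[g/h](ρ[a/f](R))))))) → 2

|E| = 2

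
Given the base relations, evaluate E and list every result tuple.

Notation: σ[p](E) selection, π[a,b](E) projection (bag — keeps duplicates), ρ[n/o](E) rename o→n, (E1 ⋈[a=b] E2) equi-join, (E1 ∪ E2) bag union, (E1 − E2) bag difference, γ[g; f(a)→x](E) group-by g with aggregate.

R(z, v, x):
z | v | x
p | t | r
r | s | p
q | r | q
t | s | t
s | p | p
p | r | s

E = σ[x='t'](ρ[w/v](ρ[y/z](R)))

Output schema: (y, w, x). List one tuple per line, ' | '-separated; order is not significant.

Stepwise |·|:
  R → 6
  ρ[y/z](R) → 6
  ρ[w/v](ρ[y/z](R)) → 6
  σ[x='t'](ρ[w/v](ρ[y/z](R))) → 1

== RESULT ==
y | w | x
t | s | t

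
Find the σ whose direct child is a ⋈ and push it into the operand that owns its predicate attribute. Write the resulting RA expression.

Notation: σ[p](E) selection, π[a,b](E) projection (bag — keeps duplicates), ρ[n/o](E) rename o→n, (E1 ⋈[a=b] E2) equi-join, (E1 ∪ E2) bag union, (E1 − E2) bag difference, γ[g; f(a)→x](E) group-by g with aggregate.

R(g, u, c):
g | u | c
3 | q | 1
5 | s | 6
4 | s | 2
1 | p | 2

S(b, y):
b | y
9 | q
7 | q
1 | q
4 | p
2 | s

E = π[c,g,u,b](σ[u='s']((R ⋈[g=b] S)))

σ filters on u, owned by the left side.
E' = π[c,g,u,b]((σ[u='s'](R) ⋈[g=b] S))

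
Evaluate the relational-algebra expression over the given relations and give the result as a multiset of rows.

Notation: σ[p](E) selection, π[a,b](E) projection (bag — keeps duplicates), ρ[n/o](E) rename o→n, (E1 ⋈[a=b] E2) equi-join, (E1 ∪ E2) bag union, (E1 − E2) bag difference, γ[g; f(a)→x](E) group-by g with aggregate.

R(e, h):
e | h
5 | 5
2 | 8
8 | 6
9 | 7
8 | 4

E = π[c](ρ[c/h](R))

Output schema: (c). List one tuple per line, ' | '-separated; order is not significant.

Row counts bottom-up:
  R → 5
  ρ[c/h](R) → 5
  π[c](ρ[c/h](R)) → 5

== RESULT ==
c
4
5
6
7
8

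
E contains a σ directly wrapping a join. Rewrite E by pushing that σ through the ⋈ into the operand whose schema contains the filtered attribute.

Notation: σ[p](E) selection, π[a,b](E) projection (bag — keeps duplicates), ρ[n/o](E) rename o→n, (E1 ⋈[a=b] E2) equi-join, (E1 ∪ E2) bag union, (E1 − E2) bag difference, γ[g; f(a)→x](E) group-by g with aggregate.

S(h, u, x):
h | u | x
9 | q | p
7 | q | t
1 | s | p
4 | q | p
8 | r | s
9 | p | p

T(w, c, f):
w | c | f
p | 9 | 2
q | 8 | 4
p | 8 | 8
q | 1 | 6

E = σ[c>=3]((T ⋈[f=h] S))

σ filters on c, owned by the left side.
E' = (σ[c>=3](T) ⋈[f=h] S)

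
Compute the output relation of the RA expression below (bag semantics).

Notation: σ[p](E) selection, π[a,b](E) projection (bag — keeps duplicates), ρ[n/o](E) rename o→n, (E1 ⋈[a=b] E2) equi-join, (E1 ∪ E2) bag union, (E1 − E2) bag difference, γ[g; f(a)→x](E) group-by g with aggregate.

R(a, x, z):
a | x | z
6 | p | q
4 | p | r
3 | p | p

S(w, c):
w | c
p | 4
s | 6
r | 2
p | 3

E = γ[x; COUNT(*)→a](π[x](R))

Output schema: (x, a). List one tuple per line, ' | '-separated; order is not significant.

Stepwise |·|:
  R → 3
  π[x](R) → 3
  γ[x; COUNT(*)→a](π[x](R)) → 1

== RESULT ==
x | a
p | 3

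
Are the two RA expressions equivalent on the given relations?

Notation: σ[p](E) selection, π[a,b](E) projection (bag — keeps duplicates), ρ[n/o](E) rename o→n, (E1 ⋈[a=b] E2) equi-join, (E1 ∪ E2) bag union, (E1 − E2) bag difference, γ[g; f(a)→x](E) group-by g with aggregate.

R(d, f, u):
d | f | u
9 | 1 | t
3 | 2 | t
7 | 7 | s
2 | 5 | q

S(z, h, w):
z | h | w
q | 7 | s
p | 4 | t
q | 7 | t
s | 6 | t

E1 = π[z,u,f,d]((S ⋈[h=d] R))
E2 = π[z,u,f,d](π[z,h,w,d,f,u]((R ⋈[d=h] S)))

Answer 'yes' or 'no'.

E1 per-node cardinality:
  S → 4
  R → 4
  (S ⋈[h=d] R) → 2
  π[z,u,f,d]((S ⋈[h=d] R)) → 2
E2 per-node cardinality:
  R → 4
  S → 4
  (R ⋈[d=h] S) → 2
  π[z,h,w,d,f,u]((R ⋈[d=h] S)) → 2
  π[z,u,f,d](π[z,h,w,d,f,u]((R ⋈[d=h] S))) → 2

E1 and E2 produce the same multiset:
z | u | f | d
q | s | 7 | 7
q | s | 7 | 7

yes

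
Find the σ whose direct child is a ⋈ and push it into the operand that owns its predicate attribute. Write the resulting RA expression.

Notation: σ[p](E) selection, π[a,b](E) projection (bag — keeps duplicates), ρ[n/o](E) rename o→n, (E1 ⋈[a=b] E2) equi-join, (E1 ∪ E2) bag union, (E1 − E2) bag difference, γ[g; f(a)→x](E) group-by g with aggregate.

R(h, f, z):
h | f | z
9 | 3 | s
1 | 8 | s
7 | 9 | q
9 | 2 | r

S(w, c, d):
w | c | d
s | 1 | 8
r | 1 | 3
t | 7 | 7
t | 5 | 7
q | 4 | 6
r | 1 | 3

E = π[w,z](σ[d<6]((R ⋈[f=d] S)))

σ filters on d, owned by the right side.
E' = π[w,z]((R ⋈[f=d] σ[d<6](S)))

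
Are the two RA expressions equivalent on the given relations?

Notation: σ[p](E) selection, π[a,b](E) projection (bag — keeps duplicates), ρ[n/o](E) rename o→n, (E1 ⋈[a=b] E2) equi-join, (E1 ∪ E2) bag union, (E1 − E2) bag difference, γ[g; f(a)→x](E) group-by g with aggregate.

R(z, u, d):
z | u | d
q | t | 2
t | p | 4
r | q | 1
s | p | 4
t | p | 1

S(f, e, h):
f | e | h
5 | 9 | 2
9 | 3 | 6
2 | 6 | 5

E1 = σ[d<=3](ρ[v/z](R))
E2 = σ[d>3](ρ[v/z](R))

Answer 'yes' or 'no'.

E1 stepwise |·|:
  R → 5
  ρ[v/z](R) → 5
  σ[d<=3](ρ[v/z](R)) → 3
E2 stepwise |·|:
  R → 5
  ρ[v/z](R) → 5
  σ[d>3](ρ[v/z](R)) → 2

E1 result:
v | u | d
q | t | 2
r | q | 1
t | p | 1
E2 result:
v | u | d
s | p | 4
t | p | 4
Witness: ('s', 'p', 4) appears 0× in E1 but 1× in E2.

no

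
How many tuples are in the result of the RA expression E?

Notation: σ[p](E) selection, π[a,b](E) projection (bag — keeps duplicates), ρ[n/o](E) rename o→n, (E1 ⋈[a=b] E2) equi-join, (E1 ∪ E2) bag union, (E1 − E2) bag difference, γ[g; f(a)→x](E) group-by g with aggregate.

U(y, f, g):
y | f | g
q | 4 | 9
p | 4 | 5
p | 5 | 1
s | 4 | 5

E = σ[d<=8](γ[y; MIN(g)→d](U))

Stepwise |·|:
  U → 4
  γ[y; MIN(g)→d](U) → 3
  σ[d<=8](γ[y; MIN(g)→d](U)) → 2

|E| = 2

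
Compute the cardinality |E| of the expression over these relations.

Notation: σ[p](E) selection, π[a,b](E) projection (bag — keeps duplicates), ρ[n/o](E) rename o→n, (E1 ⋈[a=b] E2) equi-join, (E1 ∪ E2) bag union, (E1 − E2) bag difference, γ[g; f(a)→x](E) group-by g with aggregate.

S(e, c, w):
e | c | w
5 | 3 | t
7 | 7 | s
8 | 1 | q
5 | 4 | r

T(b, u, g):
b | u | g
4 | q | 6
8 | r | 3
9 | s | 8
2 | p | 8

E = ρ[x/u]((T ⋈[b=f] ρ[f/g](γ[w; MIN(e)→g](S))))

Stepwise |·|:
  T → 4
  S → 4
  γ[w; MIN(e)→g](S) → 4
  ρ[f/g](γ[w; MIN(e)→g](S)) → 4
  (T ⋈[b=f] ρ[f/g](γ[w; MIN(e)→g](S))) → 1
  ρ[x/u]((T ⋈[b=f] ρ[f/g](γ[w; MIN(e)→g](S)))) → 1

|E| = 1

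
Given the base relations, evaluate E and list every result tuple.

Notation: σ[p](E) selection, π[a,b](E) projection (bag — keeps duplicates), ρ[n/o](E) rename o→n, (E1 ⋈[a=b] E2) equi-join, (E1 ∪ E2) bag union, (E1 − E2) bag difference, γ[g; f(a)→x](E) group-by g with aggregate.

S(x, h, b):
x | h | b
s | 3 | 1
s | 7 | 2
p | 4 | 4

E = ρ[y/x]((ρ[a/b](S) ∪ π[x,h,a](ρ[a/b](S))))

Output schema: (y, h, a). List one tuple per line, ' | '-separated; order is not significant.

Row counts bottom-up:
  S → 3
  ρ[a/b](S) → 3
  S → 3
  ρ[a/b](S) → 3
  π[x,h,a](ρ[a/b](S)) → 3
  (ρ[a/b](S) ∪ π[x,h,a](ρ[a/b](S))) → 6
  ρ[y/x]((ρ[a/b](S) ∪ π[x,h,a](ρ[a/b](S)))) → 6

== RESULT ==
y | h | a
p | 4 | 4
p | 4 | 4
s | 3 | 1
s | 3 | 1
s | 7 | 2
s | 7 | 2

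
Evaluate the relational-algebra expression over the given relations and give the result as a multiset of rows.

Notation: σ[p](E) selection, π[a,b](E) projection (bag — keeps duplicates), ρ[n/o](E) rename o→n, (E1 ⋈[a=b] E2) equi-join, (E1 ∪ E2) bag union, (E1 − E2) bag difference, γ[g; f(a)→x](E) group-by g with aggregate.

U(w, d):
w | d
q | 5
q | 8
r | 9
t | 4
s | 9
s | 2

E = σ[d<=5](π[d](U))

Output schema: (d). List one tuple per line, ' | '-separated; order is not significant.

Row counts bottom-up:
  U → 6
  π[d](U) → 6
  σ[d<=5](π[d](U)) → 3

== RESULT ==
d
2
4
5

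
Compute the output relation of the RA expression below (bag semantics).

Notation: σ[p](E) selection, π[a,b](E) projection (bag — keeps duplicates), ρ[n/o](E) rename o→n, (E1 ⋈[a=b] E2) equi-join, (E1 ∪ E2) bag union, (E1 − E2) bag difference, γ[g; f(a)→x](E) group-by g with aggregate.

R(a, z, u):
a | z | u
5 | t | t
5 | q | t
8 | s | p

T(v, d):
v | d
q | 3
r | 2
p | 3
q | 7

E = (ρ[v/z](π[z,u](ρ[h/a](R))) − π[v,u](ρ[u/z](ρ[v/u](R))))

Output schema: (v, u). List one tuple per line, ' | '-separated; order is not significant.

Per-node cardinality:
  R → 3
  ρ[h/a](R) → 3
  π[z,u](ρ[h/a](R)) → 3
  ρ[v/z](π[z,u](ρ[h/a](R))) → 3
  R → 3
  ρ[v/u](R) → 3
  ρ[u/z](ρ[v/u](R)) → 3
  π[v,u](ρ[u/z](ρ[v/u](R))) → 3
  (ρ[v/z](π[z,u](ρ[h/a](R))) − π[v,u](ρ[u/z](ρ[v/u](R)))) → 2

== RESULT ==
v | u
q | t
s | p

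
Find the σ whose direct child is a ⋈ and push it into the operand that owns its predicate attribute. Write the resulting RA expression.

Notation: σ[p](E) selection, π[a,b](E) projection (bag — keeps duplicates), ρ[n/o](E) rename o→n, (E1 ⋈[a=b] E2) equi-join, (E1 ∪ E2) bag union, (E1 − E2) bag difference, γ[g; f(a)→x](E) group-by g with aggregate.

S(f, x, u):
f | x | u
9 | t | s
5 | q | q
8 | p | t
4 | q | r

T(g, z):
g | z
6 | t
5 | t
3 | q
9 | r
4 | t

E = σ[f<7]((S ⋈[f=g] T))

σ filters on f, owned by the left side.
E' = (σ[f<7](S) ⋈[f=g] T)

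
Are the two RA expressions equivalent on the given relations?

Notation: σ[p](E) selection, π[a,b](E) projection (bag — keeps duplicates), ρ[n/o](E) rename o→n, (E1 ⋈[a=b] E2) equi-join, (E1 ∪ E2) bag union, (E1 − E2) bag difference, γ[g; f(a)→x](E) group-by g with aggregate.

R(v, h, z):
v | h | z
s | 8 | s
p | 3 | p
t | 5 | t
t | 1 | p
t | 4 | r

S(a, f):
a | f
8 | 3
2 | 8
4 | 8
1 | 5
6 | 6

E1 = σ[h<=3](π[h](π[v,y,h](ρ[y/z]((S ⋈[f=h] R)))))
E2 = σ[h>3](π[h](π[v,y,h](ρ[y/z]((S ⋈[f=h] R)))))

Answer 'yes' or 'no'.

E1 stepwise |·|:
  S → 5
  R → 5
  (S ⋈[f=h] R) → 4
  ρ[y/z]((S ⋈[f=h] R)) → 4
  π[v,y,h](ρ[y/z]((S ⋈[f=h] R))) → 4
  π[h](π[v,y,h](ρ[y/z]((S ⋈[f=h] R)))) → 4
  σ[h<=3](π[h](π[v,y,h](ρ[y/z]((S ⋈[f=h] R))))) → 1
E2 stepwise |·|:
  S → 5
  R → 5
  (S ⋈[f=h] R) → 4
  ρ[y/z]((S ⋈[f=h] R)) → 4
  π[v,y,h](ρ[y/z]((S ⋈[f=h] R))) → 4
  π[h](π[v,y,h](ρ[y/z]((S ⋈[f=h] R)))) → 4
  σ[h>3](π[h](π[v,y,h](ρ[y/z]((S ⋈[f=h] R))))) → 3

E1 result:
h
3
E2 result:
h
5
8
8
Witness: (8,) appears 0× in E1 but 2× in E2.

no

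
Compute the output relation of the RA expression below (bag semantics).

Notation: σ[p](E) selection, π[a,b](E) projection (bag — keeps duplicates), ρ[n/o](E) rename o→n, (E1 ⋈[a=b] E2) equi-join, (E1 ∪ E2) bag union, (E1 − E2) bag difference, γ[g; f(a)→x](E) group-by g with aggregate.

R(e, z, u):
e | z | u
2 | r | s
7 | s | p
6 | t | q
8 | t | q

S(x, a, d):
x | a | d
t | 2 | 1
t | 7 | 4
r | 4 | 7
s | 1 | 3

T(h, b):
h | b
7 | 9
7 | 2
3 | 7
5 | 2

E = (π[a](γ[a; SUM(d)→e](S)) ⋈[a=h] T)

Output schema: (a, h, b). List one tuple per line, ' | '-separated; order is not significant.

Per-node cardinality:
  S → 4
  γ[a; SUM(d)→e](S) → 4
  π[a](γ[a; SUM(d)→e](S)) → 4
  T → 4
  (π[a](γ[a; SUM(d)→e](S)) ⋈[a=h] T) → 2

== RESULT ==
a | h | b
7 | 7 | 2
7 | 7 | 9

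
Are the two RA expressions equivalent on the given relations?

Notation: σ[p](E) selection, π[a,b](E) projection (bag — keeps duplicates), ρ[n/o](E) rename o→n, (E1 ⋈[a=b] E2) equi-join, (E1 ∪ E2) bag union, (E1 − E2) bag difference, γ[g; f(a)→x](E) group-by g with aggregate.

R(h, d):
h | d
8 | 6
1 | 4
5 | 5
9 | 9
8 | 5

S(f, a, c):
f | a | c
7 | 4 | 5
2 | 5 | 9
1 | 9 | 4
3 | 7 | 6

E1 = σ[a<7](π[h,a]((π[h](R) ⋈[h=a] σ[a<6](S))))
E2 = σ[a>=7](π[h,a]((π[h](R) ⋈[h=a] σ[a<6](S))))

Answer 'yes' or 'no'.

E1 row counts bottom-up:
  R → 5
  π[h](R) → 5
  S → 4
  σ[a<6](S) → 2
  (π[h](R) ⋈[h=a] σ[a<6](S)) → 1
  π[h,a]((π[h](R) ⋈[h=a] σ[a<6](S))) → 1
  σ[a<7](π[h,a]((π[h](R) ⋈[h=a] σ[a<6](S)))) → 1
E2 row counts bottom-up:
  R → 5
  π[h](R) → 5
  S → 4
  σ[a<6](S) → 2
  (π[h](R) ⋈[h=a] σ[a<6](S)) → 1
  π[h,a]((π[h](R) ⋈[h=a] σ[a<6](S))) → 1
  σ[a>=7](π[h,a]((π[h](R) ⋈[h=a] σ[a<6](S)))) → 0

E1 result:
h | a
5 | 5
E2 result:
h | a
(0 rows)
Witness: (5, 5) appears 1× in E1 but 0× in E2.

no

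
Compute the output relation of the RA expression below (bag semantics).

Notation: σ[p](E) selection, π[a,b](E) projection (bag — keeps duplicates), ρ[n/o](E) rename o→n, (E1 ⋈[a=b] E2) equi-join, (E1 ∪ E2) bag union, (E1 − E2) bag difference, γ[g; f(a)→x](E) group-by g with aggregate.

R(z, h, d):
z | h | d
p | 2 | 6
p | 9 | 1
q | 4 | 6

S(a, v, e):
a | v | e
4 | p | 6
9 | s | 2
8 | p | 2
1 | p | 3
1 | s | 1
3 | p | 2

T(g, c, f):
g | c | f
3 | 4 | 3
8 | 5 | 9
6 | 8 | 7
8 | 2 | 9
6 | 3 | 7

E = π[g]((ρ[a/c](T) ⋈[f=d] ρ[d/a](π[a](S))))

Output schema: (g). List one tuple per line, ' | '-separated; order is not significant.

Stepwise |·|:
  T → 5
  ρ[a/c](T) → 5
  S → 6
  π[a](S) → 6
  ρ[d/a](π[a](S)) → 6
  (ρ[a/c](T) ⋈[f=d] ρ[d/a](π[a](S))) → 3
  π[g]((ρ[a/c](T) ⋈[f=d] ρ[d/a](π[a](S)))) → 3

== RESULT ==
g
3
8
8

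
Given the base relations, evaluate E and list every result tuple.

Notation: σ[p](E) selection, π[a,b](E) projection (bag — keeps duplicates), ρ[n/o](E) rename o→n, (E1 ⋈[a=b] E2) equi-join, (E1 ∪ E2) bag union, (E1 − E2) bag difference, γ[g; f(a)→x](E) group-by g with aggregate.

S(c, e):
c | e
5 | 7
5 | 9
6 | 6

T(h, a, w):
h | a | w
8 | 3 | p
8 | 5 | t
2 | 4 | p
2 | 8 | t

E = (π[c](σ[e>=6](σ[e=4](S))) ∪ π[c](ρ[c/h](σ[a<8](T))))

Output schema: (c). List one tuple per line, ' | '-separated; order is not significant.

Stepwise |·|:
  S → 3
  σ[e=4](S) → 0
  σ[e>=6](σ[e=4](S)) → 0
  π[c](σ[e>=6](σ[e=4](S))) → 0
  T → 4
  σ[a<8](T) → 3
  ρ[c/h](σ[a<8](T)) → 3
  π[c](ρ[c/h](σ[a<8](T))) → 3
  (π[c](σ[e>=6](σ[e=4](S))) ∪ π[c](ρ[c/h](σ[a<8](T)))) → 3

== RESULT ==
c
2
8
8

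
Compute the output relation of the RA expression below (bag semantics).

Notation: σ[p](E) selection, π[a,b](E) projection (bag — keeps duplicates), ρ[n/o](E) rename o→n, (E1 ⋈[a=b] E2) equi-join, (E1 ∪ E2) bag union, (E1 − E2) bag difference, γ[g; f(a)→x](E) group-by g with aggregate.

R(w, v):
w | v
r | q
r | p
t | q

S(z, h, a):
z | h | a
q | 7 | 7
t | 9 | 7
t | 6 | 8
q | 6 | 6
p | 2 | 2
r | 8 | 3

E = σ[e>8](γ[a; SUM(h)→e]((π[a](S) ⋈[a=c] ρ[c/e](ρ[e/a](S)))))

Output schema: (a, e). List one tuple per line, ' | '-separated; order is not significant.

Subexpression sizes:
  S → 6
  π[a](S) → 6
  S → 6
  ρ[e/a](S) → 6
  ρ[c/e](ρ[e/a](S)) → 6
  (π[a](S) ⋈[a=c] ρ[c/e](ρ[e/a](S))) → 8
  γ[a; SUM(h)→e]((π[a](S) ⋈[a=c] ρ[c/e](ρ[e/a](S)))) → 5
  σ[e>8](γ[a; SUM(h)→e]((π[a](S) ⋈[a=c] ρ[c/e](ρ[e/a](S))))) → 1

== RESULT ==
a | e
7 | 32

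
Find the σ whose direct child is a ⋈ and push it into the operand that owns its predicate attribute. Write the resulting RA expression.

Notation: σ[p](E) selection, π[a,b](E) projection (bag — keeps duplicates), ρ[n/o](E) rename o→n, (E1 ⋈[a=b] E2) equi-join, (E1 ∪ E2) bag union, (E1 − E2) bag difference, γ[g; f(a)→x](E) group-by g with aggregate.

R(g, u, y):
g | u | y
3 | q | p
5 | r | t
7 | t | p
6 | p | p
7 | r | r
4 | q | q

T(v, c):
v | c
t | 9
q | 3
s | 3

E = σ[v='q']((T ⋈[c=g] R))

σ filters on v, owned by the left side.
E' = (σ[v='q'](T) ⋈[c=g] R)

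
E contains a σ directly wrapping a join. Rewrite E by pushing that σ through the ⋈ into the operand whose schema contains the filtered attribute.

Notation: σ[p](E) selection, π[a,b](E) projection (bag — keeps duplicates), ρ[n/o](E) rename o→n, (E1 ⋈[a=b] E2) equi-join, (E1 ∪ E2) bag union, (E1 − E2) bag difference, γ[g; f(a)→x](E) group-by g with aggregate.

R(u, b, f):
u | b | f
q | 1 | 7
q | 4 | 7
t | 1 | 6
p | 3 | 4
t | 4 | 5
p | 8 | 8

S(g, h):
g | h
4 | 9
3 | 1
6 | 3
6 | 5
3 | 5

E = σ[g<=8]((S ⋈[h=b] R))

σ filters on g, owned by the left side.
E' = (σ[g<=8](S) ⋈[h=b] R)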